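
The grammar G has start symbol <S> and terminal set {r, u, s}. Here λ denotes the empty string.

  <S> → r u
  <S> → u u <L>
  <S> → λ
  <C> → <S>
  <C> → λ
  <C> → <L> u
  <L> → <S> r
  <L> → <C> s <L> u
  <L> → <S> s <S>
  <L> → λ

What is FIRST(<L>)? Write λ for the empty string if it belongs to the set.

FIRST(<S>) = {λ, r, u}
FIRST(<C>) = {λ, r, s, u}  (via <S>, <L> u)
FIRST(<L>) = {λ, r, s, u}  (via <S> r, <C> s <L> u, <S> s <S>)

{λ, r, s, u}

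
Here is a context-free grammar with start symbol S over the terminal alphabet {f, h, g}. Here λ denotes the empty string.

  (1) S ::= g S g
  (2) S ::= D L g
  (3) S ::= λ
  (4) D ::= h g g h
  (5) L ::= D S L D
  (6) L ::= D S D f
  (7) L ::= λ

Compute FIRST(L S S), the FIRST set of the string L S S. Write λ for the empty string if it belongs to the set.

FIRST(D): from D::=h g g h we get {h}. So FIRST(D) = {h}.
FIRST(S): from S::=g S g we get {g}; from S::=D L g we get {h}; from S::=λ we get {λ}. So FIRST(S) = {λ, g, h}.
FIRST(L): from L::=D S L D we get {h}; from L::=D S D f we get {h}; from L::=λ we get {λ}. So FIRST(L) = {λ, h}.
FIRST(L S S): take FIRST of each symbol in turn, carrying on past any symbol whose FIRST contains λ; result {λ, g, h}.

{λ, g, h}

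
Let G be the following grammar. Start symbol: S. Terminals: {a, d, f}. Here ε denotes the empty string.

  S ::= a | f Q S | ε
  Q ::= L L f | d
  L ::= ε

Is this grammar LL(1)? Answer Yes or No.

Yes

FIRST(S) = {ε, a, f}
FIRST(Q) = {d, f}
FIRST(L) = {ε}
FOLLOW(S) = {$}
FOLLOW(Q) = {$, a, f}
FOLLOW(L) = {f}
Each cell of M receives at most one production.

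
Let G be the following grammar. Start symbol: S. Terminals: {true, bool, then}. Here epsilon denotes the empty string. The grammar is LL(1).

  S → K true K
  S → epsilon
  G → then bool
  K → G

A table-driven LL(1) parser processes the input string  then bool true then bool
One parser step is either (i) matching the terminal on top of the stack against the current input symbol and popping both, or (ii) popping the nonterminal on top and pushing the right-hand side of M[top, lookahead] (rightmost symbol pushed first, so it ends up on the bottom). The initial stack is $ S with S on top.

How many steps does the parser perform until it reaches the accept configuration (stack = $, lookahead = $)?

step 1: stack=$ S  input=then bool true then bool $  — expand S → K true K
step 2: stack=$ K true K  input=then bool true then bool $  — expand K → G
step 3: stack=$ K true G  input=then bool true then bool $  — expand G → then bool
step 4: stack=$ K true bool then  input=then bool true then bool $  — match then
step 5: stack=$ K true bool  input=bool true then bool $  — match bool
step 6: stack=$ K true  input=true then bool $  — match true
step 7: stack=$ K  input=then bool $  — expand K → G
step 8: stack=$ G  input=then bool $  — expand G → then bool
step 9: stack=$ bool then  input=then bool $  — match then
step 10: stack=$ bool  input=bool $  — match bool
Accept reached after 10 steps.

10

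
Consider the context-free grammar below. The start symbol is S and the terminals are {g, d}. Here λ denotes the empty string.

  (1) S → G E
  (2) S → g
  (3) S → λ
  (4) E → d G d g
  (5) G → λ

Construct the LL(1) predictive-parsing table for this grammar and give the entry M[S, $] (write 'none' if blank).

FIRST(E) = {d}
FIRST(G) = {λ}
FIRST(S) = {λ, d, g}  (via G E)
FOLLOW(S) includes $ since S is the start symbol.
FOLLOW(S): S appears on no right-hand side. Thus FOLLOW(S) = {$}.
For S → G E: FIRST(G E) = {d}, so it goes in M[S, t] for t ∈ {d}.
For S → g: FIRST(g) = {g}, so it goes in M[S, t] for t ∈ {g}.
For S → λ: FIRST(λ) = {λ}, so it goes in M[S, t] for t ∈ {}; since λ ∈ FIRST, also for every t ∈ FOLLOW(S) = {$}.

S → λ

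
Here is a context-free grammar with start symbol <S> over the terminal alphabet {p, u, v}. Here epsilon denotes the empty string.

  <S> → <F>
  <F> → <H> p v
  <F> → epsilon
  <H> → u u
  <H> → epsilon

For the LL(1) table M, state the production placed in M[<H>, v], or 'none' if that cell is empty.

none

FIRST(<H>) = {epsilon, u}
FIRST(<F>) = {epsilon, p, u}  (via <H> p v)
FIRST(<S>) = {epsilon, p, u}  (via <F>)
FOLLOW(<S>) includes $ since <S> is the start symbol.
FOLLOW(<H>): in <F>→<H> p v, <H> is followed by p v with FIRST {p}. Thus FOLLOW(<H>) = {p}.
For <H> → u u: FIRST(u u) = {u}, so it goes in M[<H>, t] for t ∈ {u}.
For <H> → epsilon: FIRST(epsilon) = {epsilon}, so it goes in M[<H>, t] for t ∈ {}; since epsilon ∈ FIRST, also for every t ∈ FOLLOW(<H>) = {p}.
None of these place a production in M[<H>, v].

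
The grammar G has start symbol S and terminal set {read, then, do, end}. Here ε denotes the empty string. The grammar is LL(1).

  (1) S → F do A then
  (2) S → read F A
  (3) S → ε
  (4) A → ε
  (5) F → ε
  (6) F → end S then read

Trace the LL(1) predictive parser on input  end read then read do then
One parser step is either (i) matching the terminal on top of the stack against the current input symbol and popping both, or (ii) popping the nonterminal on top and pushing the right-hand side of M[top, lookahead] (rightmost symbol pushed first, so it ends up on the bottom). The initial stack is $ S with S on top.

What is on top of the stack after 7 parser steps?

then

     Stack                           Input                         Action
  1  $ S                             end read then read do then $  expand S → F do A then
  2  $ then A do F                   end read then read do then $  expand F → end S then read
  3  $ then A do read then S end     end read then read do then $  match end
  4  $ then A do read then S         read then read do then $      expand S → read F A
  5  $ then A do read then A F read  read then read do then $      match read
  6  $ then A do read then A F       then read do then $           expand F → ε
  7  $ then A do read then A         then read do then $           expand A → ε
Stack after step 7: $ then A do read then (top = then).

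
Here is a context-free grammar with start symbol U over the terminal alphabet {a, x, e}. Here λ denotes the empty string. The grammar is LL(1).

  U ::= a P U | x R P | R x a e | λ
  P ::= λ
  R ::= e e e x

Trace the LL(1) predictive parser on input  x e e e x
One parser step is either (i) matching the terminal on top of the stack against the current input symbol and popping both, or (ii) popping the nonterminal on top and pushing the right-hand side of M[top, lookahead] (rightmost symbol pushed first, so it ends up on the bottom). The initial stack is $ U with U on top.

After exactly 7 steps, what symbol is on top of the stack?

step 1: stack=$ U  input=x e e e x $  — expand U ::= x R P
step 2: stack=$ P R x  input=x e e e x $  — match x
step 3: stack=$ P R  input=e e e x $  — expand R ::= e e e x
step 4: stack=$ P x e e e  input=e e e x $  — match e
step 5: stack=$ P x e e  input=e e x $  — match e
step 6: stack=$ P x e  input=e x $  — match e
step 7: stack=$ P x  input=x $  — match x
Stack after step 7: $ P (top = P).

P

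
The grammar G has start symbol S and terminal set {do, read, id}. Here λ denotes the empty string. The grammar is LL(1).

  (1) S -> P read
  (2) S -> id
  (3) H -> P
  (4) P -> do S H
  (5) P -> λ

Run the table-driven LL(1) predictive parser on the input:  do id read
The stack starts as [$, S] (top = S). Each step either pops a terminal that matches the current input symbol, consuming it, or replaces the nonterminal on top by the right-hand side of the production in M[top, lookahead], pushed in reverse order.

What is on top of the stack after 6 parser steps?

P

     Stack          Input         Action
  1  $ S            do id read $  expand S -> P read
  2  $ read P       do id read $  expand P -> do S H
  3  $ read H S do  do id read $  match do
  4  $ read H S     id read $     expand S -> id
  5  $ read H id    id read $     match id
  6  $ read H       read $        expand H -> P
Stack after step 6: $ read P (top = P).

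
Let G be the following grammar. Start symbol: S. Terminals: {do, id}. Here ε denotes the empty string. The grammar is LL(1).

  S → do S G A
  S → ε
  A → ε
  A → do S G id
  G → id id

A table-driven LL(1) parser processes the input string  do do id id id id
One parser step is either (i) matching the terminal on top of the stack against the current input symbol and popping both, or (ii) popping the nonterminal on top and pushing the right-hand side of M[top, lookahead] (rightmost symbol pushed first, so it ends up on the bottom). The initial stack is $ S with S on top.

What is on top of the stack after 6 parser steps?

id

step 1: stack=$ S  input=do do id id id id $  — expand S → do S G A
step 2: stack=$ A G S do  input=do do id id id id $  — match do
step 3: stack=$ A G S  input=do id id id id $  — expand S → do S G A
step 4: stack=$ A G A G S do  input=do id id id id $  — match do
step 5: stack=$ A G A G S  input=id id id id $  — expand S → ε
step 6: stack=$ A G A G  input=id id id id $  — expand G → id id
Stack after step 6: $ A G A id id (top = id).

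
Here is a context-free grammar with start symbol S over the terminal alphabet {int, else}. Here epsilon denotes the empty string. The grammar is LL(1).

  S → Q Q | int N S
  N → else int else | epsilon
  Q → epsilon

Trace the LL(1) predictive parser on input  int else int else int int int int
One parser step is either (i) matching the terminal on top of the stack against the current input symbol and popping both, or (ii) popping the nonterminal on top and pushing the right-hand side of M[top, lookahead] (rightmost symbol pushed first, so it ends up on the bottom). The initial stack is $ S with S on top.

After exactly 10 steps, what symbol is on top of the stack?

      Stack              Input                                Action
   1  $ S                int else int else int int int int $  expand S → int N S
   2  $ S N int          int else int else int int int int $  match int
   3  $ S N              else int else int int int int $      expand N → else int else
   4  $ S else int else  else int else int int int int $      match else
   5  $ S else int       int else int int int int $           match int
   6  $ S else           else int int int int $               match else
   7  $ S                int int int int $                    expand S → int N S
   8  $ S N int          int int int int $                    match int
   9  $ S N              int int int $                        expand N → epsilon
  10  $ S                int int int $                        expand S → int N S
Stack after step 10: $ S N int (top = int).

int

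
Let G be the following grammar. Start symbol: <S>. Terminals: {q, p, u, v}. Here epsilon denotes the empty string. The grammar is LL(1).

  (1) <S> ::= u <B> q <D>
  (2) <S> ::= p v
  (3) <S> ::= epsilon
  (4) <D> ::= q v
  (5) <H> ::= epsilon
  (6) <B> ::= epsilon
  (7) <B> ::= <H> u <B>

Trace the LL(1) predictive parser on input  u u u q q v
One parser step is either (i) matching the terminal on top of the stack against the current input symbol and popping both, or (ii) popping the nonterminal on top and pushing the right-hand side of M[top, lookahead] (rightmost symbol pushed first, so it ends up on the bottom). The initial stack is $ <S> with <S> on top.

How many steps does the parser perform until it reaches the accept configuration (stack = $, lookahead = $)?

13

step 1: stack=$ <S>  input=u u u q q v $  — expand <S> ::= u <B> q <D>
step 2: stack=$ <D> q <B> u  input=u u u q q v $  — match u
step 3: stack=$ <D> q <B>  input=u u q q v $  — expand <B> ::= <H> u <B>
step 4: stack=$ <D> q <B> u <H>  input=u u q q v $  — expand <H> ::= epsilon
step 5: stack=$ <D> q <B> u  input=u u q q v $  — match u
step 6: stack=$ <D> q <B>  input=u q q v $  — expand <B> ::= <H> u <B>
step 7: stack=$ <D> q <B> u <H>  input=u q q v $  — expand <H> ::= epsilon
step 8: stack=$ <D> q <B> u  input=u q q v $  — match u
step 9: stack=$ <D> q <B>  input=q q v $  — expand <B> ::= epsilon
step 10: stack=$ <D> q  input=q q v $  — match q
step 11: stack=$ <D>  input=q v $  — expand <D> ::= q v
step 12: stack=$ v q  input=q v $  — match q
step 13: stack=$ v  input=v $  — match v
Accept reached after 13 steps.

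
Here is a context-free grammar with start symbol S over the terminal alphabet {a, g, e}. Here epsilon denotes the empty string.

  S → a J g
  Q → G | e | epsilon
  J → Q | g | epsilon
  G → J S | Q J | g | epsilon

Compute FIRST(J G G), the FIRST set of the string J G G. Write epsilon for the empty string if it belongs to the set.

FIRST(S): from S→a J g we get {a}. So FIRST(S) = {a}.
FIRST(Q): from Q→G we get {epsilon, a, e, g}; from Q→e we get {e}; from Q→epsilon we get {epsilon}. So FIRST(Q) = {epsilon, a, e, g}.
FIRST(J): from J→Q we get {epsilon, a, e, g}; from J→g we get {g}; from J→epsilon we get {epsilon}. So FIRST(J) = {epsilon, a, e, g}.
FIRST(G): from G→J S we get {a, e, g}; from G→Q J we get {epsilon, a, e, g}; from G→g we get {g}; from G→epsilon we get {epsilon}. So FIRST(G) = {epsilon, a, e, g}.
FIRST(J G G): take FIRST of each symbol in turn, carrying on past any symbol whose FIRST contains epsilon; result {epsilon, a, e, g}.

{epsilon, a, e, g}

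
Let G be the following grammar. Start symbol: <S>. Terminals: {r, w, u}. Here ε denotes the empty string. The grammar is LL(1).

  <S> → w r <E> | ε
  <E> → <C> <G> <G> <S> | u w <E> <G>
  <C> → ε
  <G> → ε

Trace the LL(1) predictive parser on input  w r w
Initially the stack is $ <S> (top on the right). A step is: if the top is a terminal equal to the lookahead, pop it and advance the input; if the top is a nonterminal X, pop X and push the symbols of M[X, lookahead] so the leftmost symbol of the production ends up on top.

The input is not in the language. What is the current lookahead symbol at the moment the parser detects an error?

      Stack              Input    Action
   1  $ <S>              w r w $  expand <S> → w r <E>
   2  $ <E> r w          w r w $  match w
   3  $ <E> r            r w $    match r
   4  $ <E>              w $      expand <E> → <C> <G> <G> <S>
   5  $ <S> <G> <G> <C>  w $      expand <C> → ε
   6  $ <S> <G> <G>      w $      expand <G> → ε
   7  $ <S> <G>          w $      expand <G> → ε
   8  $ <S>              w $      expand <S> → w r <E>
   9  $ <E> r w          w $      match w
  10  $ <E> r            $        error: top is terminal r but lookahead is $

$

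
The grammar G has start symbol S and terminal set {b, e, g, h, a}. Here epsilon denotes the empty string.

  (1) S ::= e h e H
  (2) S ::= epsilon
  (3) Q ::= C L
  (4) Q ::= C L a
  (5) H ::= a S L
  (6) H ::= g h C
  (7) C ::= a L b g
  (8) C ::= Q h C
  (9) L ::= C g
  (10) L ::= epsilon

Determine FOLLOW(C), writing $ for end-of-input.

{$, a, g, h}

FIRST(S) = {epsilon, e}
FIRST(H) = {a, g}
FIRST(Q) = {a}  (via C L, C L a)
FIRST(C) = {a}  (via Q h C)
FIRST(L) = {epsilon, a}  (via C g)
FOLLOW(S) includes $ since S is the start symbol.
FOLLOW(Q): in C::=Q h C, Q is followed by h C with FIRST {h}. Thus FOLLOW(Q) = {h}.
FOLLOW(S): in H::=a S L, S is followed by L with FIRST {epsilon, a}; in H::=a S L, the suffix after S is nullable, so FOLLOW(S) ⊇ FOLLOW(H) = {$, a}. Thus FOLLOW(S) = {$, a}.
FOLLOW(H): in S::=e h e H, the suffix after H is empty, so FOLLOW(H) ⊇ FOLLOW(S) = {$, a}. Thus FOLLOW(H) = {$, a}.
FOLLOW(C): in Q::=C L, C is followed by L with FIRST {epsilon, a}; in Q::=C L, the suffix after C is nullable, so FOLLOW(C) ⊇ FOLLOW(Q) = {h}; in Q::=C L a, C is followed by L a with FIRST {a}; in H::=g h C, the suffix after C is empty, so FOLLOW(C) ⊇ FOLLOW(H) = {$, a}; in C::=Q h C, the suffix after C is empty (adds nothing new); in L::=C g, C is followed by g with FIRST {g}. Thus FOLLOW(C) = {$, a, g, h}.
FOLLOW(L): in Q::=C L, the suffix after L is empty, so FOLLOW(L) ⊇ FOLLOW(Q) = {h}; in Q::=C L a, L is followed by a with FIRST {a}; in H::=a S L, the suffix after L is empty, so FOLLOW(L) ⊇ FOLLOW(H) = {$, a}; in C::=a L b g, L is followed by b g with FIRST {b}. Thus FOLLOW(L) = {$, a, b, h}.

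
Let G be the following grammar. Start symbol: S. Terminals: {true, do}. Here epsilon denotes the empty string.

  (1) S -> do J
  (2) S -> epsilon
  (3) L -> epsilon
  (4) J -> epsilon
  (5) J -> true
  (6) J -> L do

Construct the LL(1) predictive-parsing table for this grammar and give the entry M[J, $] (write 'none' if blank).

J -> epsilon

FIRST(S) = {epsilon, do}
FIRST(L) = {epsilon}
FIRST(J) = {epsilon, do, true}  (via L do)
FOLLOW(S) includes $ since S is the start symbol.
FOLLOW(S): S appears on no right-hand side. Thus FOLLOW(S) = {$}.
FOLLOW(J): in S->do J, the suffix after J is empty, so FOLLOW(J) ⊇ FOLLOW(S) = {$}. Thus FOLLOW(J) = {$}.
For J -> epsilon: FIRST(epsilon) = {epsilon}, so it goes in M[J, t] for t ∈ {}; since epsilon ∈ FIRST, also for every t ∈ FOLLOW(J) = {$}.
For J -> true: FIRST(true) = {true}, so it goes in M[J, t] for t ∈ {true}.
For J -> L do: FIRST(L do) = {do}, so it goes in M[J, t] for t ∈ {do}.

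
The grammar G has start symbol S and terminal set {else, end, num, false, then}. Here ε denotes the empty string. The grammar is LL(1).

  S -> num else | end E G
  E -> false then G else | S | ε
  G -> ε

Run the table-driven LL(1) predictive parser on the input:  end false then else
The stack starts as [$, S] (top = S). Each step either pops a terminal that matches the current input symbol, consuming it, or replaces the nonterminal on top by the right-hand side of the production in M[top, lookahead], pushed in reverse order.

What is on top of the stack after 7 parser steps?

     Stack                  Input                  Action
  1  $ S                    end false then else $  expand S -> end E G
  2  $ G E end              end false then else $  match end
  3  $ G E                  false then else $      expand E -> false then G else
  4  $ G else G then false  false then else $      match false
  5  $ G else G then        then else $            match then
  6  $ G else G             else $                 expand G -> ε
  7  $ G else               else $                 match else
Stack after step 7: $ G (top = G).

G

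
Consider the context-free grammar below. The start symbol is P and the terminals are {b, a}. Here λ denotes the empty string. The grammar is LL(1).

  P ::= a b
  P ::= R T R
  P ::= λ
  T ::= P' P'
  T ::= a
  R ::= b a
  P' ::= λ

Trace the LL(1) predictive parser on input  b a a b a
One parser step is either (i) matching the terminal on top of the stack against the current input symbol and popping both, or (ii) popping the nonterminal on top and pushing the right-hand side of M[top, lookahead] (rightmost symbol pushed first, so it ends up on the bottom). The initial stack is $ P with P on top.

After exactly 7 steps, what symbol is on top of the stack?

step 1: stack=$ P  input=b a a b a $  — expand P ::= R T R
step 2: stack=$ R T R  input=b a a b a $  — expand R ::= b a
step 3: stack=$ R T a b  input=b a a b a $  — match b
step 4: stack=$ R T a  input=a a b a $  — match a
step 5: stack=$ R T  input=a b a $  — expand T ::= a
step 6: stack=$ R a  input=a b a $  — match a
step 7: stack=$ R  input=b a $  — expand R ::= b a
Stack after step 7: $ a b (top = b).

b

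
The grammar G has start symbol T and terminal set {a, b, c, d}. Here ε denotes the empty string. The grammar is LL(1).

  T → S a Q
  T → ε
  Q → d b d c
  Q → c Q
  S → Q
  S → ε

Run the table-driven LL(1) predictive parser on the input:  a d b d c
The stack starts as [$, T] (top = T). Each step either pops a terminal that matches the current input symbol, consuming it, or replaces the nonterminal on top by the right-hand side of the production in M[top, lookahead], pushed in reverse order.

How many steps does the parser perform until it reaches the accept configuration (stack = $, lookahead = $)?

step 1: stack=$ T  input=a d b d c $  — expand T → S a Q
step 2: stack=$ Q a S  input=a d b d c $  — expand S → ε
step 3: stack=$ Q a  input=a d b d c $  — match a
step 4: stack=$ Q  input=d b d c $  — expand Q → d b d c
step 5: stack=$ c d b d  input=d b d c $  — match d
step 6: stack=$ c d b  input=b d c $  — match b
step 7: stack=$ c d  input=d c $  — match d
step 8: stack=$ c  input=c $  — match c
Accept reached after 8 steps.

8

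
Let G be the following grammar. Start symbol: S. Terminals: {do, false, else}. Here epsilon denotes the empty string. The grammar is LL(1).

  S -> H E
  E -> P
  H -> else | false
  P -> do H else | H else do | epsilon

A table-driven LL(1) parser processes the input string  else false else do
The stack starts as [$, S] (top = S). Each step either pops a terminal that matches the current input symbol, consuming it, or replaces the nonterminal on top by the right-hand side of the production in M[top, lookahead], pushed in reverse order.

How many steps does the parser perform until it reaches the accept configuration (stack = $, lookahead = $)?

step 1: stack=$ S  input=else false else do $  — expand S -> H E
step 2: stack=$ E H  input=else false else do $  — expand H -> else
step 3: stack=$ E else  input=else false else do $  — match else
step 4: stack=$ E  input=false else do $  — expand E -> P
step 5: stack=$ P  input=false else do $  — expand P -> H else do
step 6: stack=$ do else H  input=false else do $  — expand H -> false
step 7: stack=$ do else false  input=false else do $  — match false
step 8: stack=$ do else  input=else do $  — match else
step 9: stack=$ do  input=do $  — match do
Accept reached after 9 steps.

9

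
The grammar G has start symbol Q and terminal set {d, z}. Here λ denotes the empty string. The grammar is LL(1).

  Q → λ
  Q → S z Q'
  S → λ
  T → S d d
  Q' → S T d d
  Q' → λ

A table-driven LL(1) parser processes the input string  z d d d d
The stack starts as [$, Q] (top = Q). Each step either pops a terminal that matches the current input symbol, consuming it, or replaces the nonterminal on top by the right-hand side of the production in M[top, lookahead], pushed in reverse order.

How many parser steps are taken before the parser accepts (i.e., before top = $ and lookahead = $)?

step 1: stack=$ Q  input=z d d d d $  — expand Q → S z Q'
step 2: stack=$ Q' z S  input=z d d d d $  — expand S → λ
step 3: stack=$ Q' z  input=z d d d d $  — match z
step 4: stack=$ Q'  input=d d d d $  — expand Q' → S T d d
step 5: stack=$ d d T S  input=d d d d $  — expand S → λ
step 6: stack=$ d d T  input=d d d d $  — expand T → S d d
step 7: stack=$ d d d d S  input=d d d d $  — expand S → λ
step 8: stack=$ d d d d  input=d d d d $  — match d
step 9: stack=$ d d d  input=d d d $  — match d
step 10: stack=$ d d  input=d d $  — match d
step 11: stack=$ d  input=d $  — match d
Accept reached after 11 steps.

11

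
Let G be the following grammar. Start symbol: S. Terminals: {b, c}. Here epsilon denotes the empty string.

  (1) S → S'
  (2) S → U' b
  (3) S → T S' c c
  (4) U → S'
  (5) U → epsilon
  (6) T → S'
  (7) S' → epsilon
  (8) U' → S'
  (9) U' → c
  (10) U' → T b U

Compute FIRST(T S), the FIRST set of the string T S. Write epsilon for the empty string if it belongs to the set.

FIRST(S') = {epsilon}
FIRST(U) = {epsilon}  (via S')
FIRST(T) = {epsilon}  (via S')
FIRST(U') = {epsilon, b, c}  (via S', T b U)
FIRST(S) = {epsilon, b, c}  (via S', U' b, T S' c c)
FIRST(T S): take FIRST of each symbol in turn, carrying on past any symbol whose FIRST contains epsilon; result {epsilon, b, c}.

{epsilon, b, c}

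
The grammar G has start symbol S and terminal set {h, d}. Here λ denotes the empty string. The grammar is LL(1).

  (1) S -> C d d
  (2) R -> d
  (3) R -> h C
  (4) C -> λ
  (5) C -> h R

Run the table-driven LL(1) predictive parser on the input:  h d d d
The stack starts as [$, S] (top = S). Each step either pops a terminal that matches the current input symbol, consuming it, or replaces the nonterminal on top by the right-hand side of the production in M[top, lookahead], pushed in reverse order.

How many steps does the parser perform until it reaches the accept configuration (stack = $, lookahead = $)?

     Stack      Input      Action
  1  $ S        h d d d $  expand S -> C d d
  2  $ d d C    h d d d $  expand C -> h R
  3  $ d d R h  h d d d $  match h
  4  $ d d R    d d d $    expand R -> d
  5  $ d d d    d d d $    match d
  6  $ d d      d d $      match d
  7  $ d        d $        match d
Accept reached after 7 steps.

7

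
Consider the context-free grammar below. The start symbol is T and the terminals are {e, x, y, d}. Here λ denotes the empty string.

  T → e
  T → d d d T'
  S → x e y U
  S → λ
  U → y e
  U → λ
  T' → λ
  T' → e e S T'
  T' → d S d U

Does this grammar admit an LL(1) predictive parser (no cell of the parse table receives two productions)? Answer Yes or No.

Yes

FIRST(T) = {d, e}
FIRST(S) = {λ, x}
FIRST(U) = {λ, y}
FIRST(T') = {λ, d, e}
FOLLOW(T) = {$}
FOLLOW(S) = {$, d, e}
FOLLOW(U) = {$, d, e}
FOLLOW(T') = {$}
Each cell of M receives at most one production.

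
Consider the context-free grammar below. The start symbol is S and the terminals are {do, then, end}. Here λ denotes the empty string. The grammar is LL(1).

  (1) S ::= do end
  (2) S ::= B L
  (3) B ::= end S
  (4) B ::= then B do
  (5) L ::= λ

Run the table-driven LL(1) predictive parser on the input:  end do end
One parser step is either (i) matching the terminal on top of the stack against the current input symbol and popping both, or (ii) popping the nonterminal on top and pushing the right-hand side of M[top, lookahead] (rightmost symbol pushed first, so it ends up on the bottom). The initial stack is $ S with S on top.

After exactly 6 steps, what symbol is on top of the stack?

L

step 1: stack=$ S  input=end do end $  — expand S ::= B L
step 2: stack=$ L B  input=end do end $  — expand B ::= end S
step 3: stack=$ L S end  input=end do end $  — match end
step 4: stack=$ L S  input=do end $  — expand S ::= do end
step 5: stack=$ L end do  input=do end $  — match do
step 6: stack=$ L end  input=end $  — match end
Stack after step 6: $ L (top = L).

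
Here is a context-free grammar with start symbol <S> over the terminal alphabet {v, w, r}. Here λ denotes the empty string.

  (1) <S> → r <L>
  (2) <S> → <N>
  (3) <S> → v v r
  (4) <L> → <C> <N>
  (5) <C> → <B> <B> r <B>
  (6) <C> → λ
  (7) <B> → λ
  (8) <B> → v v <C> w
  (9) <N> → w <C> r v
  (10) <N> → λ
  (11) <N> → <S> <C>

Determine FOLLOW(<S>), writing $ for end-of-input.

FIRST(<B>) = {λ, v}
FIRST(<C>) = {λ, r, v}  (via <B> <B> r <B>)
FIRST(<S>) = {λ, r, v, w}  (via <N>)
FIRST(<N>) = {λ, r, v, w}  (via <S> <C>)
FIRST(<L>) = {λ, r, v, w}  (via <C> <N>)
FOLLOW(<S>) includes $ since <S> is the start symbol.
FOLLOW(<S>): in <N>→<S> <C>, <S> is followed by <C> with FIRST {λ, r, v}; in <N>→<S> <C>, the suffix after <S> is nullable, so FOLLOW(<S>) ⊇ FOLLOW(<N>) = {$, r, v}. Thus FOLLOW(<S>) = {$, r, v}.
FOLLOW(<L>): in <S>→r <L>, the suffix after <L> is empty, so FOLLOW(<L>) ⊇ FOLLOW(<S>) = {$, r, v}. Thus FOLLOW(<L>) = {$, r, v}.
FOLLOW(<N>): in <S>→<N>, the suffix after <N> is empty, so FOLLOW(<N>) ⊇ FOLLOW(<S>) = {$, r, v}; in <L>→<C> <N>, the suffix after <N> is empty, so FOLLOW(<N>) ⊇ FOLLOW(<L>) = {$, r, v}. Thus FOLLOW(<N>) = {$, r, v}.
FOLLOW(<C>): in <L>→<C> <N>, <C> is followed by <N> with FIRST {λ, r, v, w}; in <L>→<C> <N>, the suffix after <C> is nullable, so FOLLOW(<C>) ⊇ FOLLOW(<L>) = {$, r, v}; in <B>→v v <C> w, <C> is followed by w with FIRST {w}; in <N>→w <C> r v, <C> is followed by r v with FIRST {r}; in <N>→<S> <C>, the suffix after <C> is empty, so FOLLOW(<C>) ⊇ FOLLOW(<N>) = {$, r, v}. Thus FOLLOW(<C>) = {$, r, v, w}.
FOLLOW(<B>): in <C>→<B> <B> r <B> (occurrence 1), <B> is followed by <B> r <B> with FIRST {r, v}; in <C>→<B> <B> r <B> (occurrence 2), <B> is followed by r <B> with FIRST {r}; in <C>→<B> <B> r <B> (occurrence 3), the suffix after <B> is empty, so FOLLOW(<B>) ⊇ FOLLOW(<C>) = {$, r, v, w}. Thus FOLLOW(<B>) = {$, r, v, w}.

{$, r, v}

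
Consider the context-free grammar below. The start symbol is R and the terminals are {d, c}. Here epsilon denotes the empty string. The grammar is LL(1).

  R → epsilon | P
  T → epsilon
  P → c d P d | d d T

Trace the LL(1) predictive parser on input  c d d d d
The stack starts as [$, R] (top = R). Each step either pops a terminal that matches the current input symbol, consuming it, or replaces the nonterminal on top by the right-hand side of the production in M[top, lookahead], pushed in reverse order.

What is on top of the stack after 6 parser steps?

d

     Stack      Input        Action
  1  $ R        c d d d d $  expand R → P
  2  $ P        c d d d d $  expand P → c d P d
  3  $ d P d c  c d d d d $  match c
  4  $ d P d    d d d d $    match d
  5  $ d P      d d d $      expand P → d d T
  6  $ d T d d  d d d $      match d
Stack after step 6: $ d T d (top = d).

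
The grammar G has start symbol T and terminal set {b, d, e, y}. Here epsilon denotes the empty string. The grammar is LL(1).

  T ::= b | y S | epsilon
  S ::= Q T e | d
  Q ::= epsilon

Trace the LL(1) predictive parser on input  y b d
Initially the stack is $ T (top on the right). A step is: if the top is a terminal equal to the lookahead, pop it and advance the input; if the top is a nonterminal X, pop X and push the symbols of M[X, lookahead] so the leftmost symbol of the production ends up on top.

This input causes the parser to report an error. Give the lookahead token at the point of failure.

d

     Stack    Input    Action
  1  $ T      y b d $  expand T ::= y S
  2  $ S y    y b d $  match y
  3  $ S      b d $    expand S ::= Q T e
  4  $ e T Q  b d $    expand Q ::= epsilon
  5  $ e T    b d $    expand T ::= b
  6  $ e b    b d $    match b
  7  $ e      d $      error: top is terminal e but lookahead is d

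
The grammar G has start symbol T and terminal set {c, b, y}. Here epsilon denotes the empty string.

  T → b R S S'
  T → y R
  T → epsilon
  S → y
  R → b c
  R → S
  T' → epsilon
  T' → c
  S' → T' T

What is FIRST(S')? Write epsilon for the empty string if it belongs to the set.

{epsilon, b, c, y}

FIRST(T): from T→b R S S' we get {b}; from T→y R we get {y}; from T→epsilon we get {epsilon}. So FIRST(T) = {epsilon, b, y}.
FIRST(S): from S→y we get {y}. So FIRST(S) = {y}.
FIRST(T'): from T'→epsilon we get {epsilon}; from T'→c we get {c}. So FIRST(T') = {epsilon, c}.
FIRST(R): from R→b c we get {b}; from R→S we get {y}. So FIRST(R) = {b, y}.
FIRST(S'): from S'→T' T we get {epsilon, b, c, y}. So FIRST(S') = {epsilon, b, c, y}.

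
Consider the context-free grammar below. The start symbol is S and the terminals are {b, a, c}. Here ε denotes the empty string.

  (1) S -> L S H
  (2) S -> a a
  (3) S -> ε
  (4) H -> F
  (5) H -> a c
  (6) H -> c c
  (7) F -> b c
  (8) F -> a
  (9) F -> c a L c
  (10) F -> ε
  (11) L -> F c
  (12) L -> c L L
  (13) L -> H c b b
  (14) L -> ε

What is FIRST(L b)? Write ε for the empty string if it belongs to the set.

{a, b, c}

FIRST(F): from F->b c we get {b}; from F->a we get {a}; from F->c a L c we get {c}; from F->ε we get {ε}. So FIRST(F) = {ε, a, b, c}.
FIRST(H): from H->F we get {ε, a, b, c}; from H->a c we get {a}; from H->c c we get {c}. So FIRST(H) = {ε, a, b, c}.
FIRST(L): from L->F c we get {a, b, c}; from L->c L L we get {c}; from L->H c b b we get {a, b, c}; from L->ε we get {ε}. So FIRST(L) = {ε, a, b, c}.
FIRST(S): from S->L S H we get {ε, a, b, c}; from S->a a we get {a}; from S->ε we get {ε}. So FIRST(S) = {ε, a, b, c}.
FIRST(L b): take FIRST of each symbol in turn, carrying on past any symbol whose FIRST contains ε; result {a, b, c}.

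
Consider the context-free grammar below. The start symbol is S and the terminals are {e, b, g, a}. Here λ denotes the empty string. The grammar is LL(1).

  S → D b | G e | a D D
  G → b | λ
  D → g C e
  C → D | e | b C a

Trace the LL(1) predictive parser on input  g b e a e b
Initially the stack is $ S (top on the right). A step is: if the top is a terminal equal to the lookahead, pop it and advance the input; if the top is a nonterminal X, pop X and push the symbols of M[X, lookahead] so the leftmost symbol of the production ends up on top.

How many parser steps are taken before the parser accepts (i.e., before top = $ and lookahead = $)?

step 1: stack=$ S  input=g b e a e b $  — expand S → D b
step 2: stack=$ b D  input=g b e a e b $  — expand D → g C e
step 3: stack=$ b e C g  input=g b e a e b $  — match g
step 4: stack=$ b e C  input=b e a e b $  — expand C → b C a
step 5: stack=$ b e a C b  input=b e a e b $  — match b
step 6: stack=$ b e a C  input=e a e b $  — expand C → e
step 7: stack=$ b e a e  input=e a e b $  — match e
step 8: stack=$ b e a  input=a e b $  — match a
step 9: stack=$ b e  input=e b $  — match e
step 10: stack=$ b  input=b $  — match b
Accept reached after 10 steps.

10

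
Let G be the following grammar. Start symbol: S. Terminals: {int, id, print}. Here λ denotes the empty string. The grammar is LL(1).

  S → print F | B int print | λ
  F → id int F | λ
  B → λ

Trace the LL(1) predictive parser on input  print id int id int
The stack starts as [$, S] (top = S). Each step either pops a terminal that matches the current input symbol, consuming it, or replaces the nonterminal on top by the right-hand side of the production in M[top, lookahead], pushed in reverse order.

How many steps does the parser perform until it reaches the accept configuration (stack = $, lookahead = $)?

     Stack       Input                  Action
  1  $ S         print id int id int $  expand S → print F
  2  $ F print   print id int id int $  match print
  3  $ F         id int id int $        expand F → id int F
  4  $ F int id  id int id int $        match id
  5  $ F int     int id int $           match int
  6  $ F         id int $               expand F → id int F
  7  $ F int id  id int $               match id
  8  $ F int     int $                  match int
  9  $ F         $                      expand F → λ
Accept reached after 9 steps.

9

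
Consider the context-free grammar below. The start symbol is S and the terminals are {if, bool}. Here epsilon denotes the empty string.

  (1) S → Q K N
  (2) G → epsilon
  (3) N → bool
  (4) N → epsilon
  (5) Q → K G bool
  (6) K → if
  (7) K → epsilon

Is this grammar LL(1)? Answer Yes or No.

Yes

FIRST(S) = {bool, if}
FIRST(G) = {epsilon}
FIRST(N) = {epsilon, bool}
FIRST(Q) = {bool, if}
FIRST(K) = {epsilon, if}
FOLLOW(S) = {$}
FOLLOW(G) = {bool}
FOLLOW(N) = {$}
FOLLOW(Q) = {$, bool, if}
FOLLOW(K) = {$, bool}
Each cell of M receives at most one production.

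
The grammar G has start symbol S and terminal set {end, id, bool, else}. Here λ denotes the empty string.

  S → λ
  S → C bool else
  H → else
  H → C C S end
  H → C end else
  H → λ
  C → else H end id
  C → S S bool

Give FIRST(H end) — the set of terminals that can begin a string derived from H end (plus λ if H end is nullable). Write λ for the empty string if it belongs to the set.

{bool, else, end}

FIRST(S): from S→λ we get {λ}; from S→C bool else we get {bool, else}. So FIRST(S) = {λ, bool, else}.
FIRST(C): from C→else H end id we get {else}; from C→S S bool we get {bool, else}. So FIRST(C) = {bool, else}.
FIRST(H): from H→else we get {else}; from H→C C S end we get {bool, else}; from H→C end else we get {bool, else}; from H→λ we get {λ}. So FIRST(H) = {λ, bool, else}.
FIRST(H end): take FIRST of each symbol in turn, carrying on past any symbol whose FIRST contains λ; result {bool, else, end}.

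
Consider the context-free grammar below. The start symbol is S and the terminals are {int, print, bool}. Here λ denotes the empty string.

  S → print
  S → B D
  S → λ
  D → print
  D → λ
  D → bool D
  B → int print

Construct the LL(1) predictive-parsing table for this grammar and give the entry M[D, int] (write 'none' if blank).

none

FIRST(D) = {λ, bool, print}
FIRST(B) = {int}
FIRST(S) = {λ, int, print}  (via B D)
FOLLOW(S) includes $ since S is the start symbol.
FOLLOW(S): S appears on no right-hand side. Thus FOLLOW(S) = {$}.
FOLLOW(D): in S→B D, the suffix after D is empty, so FOLLOW(D) ⊇ FOLLOW(S) = {$}; in D→bool D, the suffix after D is empty (adds nothing new). Thus FOLLOW(D) = {$}.
For D → print: FIRST(print) = {print}, so it goes in M[D, t] for t ∈ {print}.
For D → λ: FIRST(λ) = {λ}, so it goes in M[D, t] for t ∈ {}; since λ ∈ FIRST, also for every t ∈ FOLLOW(D) = {$}.
For D → bool D: FIRST(bool D) = {bool}, so it goes in M[D, t] for t ∈ {bool}.
None of these place a production in M[D, int].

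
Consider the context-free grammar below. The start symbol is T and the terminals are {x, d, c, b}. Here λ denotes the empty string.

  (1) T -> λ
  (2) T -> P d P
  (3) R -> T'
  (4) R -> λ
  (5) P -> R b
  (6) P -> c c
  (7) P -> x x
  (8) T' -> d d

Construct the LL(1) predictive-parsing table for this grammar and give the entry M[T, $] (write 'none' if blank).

T -> λ

FIRST(T') = {d}
FIRST(R) = {λ, d}  (via T')
FIRST(P) = {b, c, d, x}  (via R b)
FIRST(T) = {λ, b, c, d, x}  (via P d P)
FOLLOW(T) includes $ since T is the start symbol.
FOLLOW(T): T appears on no right-hand side. Thus FOLLOW(T) = {$}.
For T -> λ: FIRST(λ) = {λ}, so it goes in M[T, t] for t ∈ {}; since λ ∈ FIRST, also for every t ∈ FOLLOW(T) = {$}.
For T -> P d P: FIRST(P d P) = {b, c, d, x}, so it goes in M[T, t] for t ∈ {b, c, d, x}.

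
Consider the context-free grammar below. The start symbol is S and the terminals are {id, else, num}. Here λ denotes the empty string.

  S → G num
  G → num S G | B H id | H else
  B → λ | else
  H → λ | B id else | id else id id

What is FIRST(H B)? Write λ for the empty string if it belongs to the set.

{λ, else, id}

FIRST(B): from B→λ we get {λ}; from B→else we get {else}. So FIRST(B) = {λ, else}.
FIRST(H): from H→λ we get {λ}; from H→B id else we get {else, id}; from H→id else id id we get {id}. So FIRST(H) = {λ, else, id}.
FIRST(G): from G→num S G we get {num}; from G→B H id we get {else, id}; from G→H else we get {else, id}. So FIRST(G) = {else, id, num}.
FIRST(S): from S→G num we get {else, id, num}. So FIRST(S) = {else, id, num}.
FIRST(H B): take FIRST of each symbol in turn, carrying on past any symbol whose FIRST contains λ; result {λ, else, id}.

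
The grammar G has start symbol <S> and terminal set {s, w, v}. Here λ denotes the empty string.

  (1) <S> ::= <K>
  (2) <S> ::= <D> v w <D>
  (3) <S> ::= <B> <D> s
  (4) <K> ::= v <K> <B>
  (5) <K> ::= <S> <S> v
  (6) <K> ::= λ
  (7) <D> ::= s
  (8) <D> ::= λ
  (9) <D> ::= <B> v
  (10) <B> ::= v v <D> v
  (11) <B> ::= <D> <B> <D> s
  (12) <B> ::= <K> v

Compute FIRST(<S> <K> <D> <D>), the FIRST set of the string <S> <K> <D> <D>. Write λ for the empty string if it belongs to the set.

FIRST(<S>): from <S>::=<K> we get {λ, s, v}; from <S>::=<D> v w <D> we get {s, v}; from <S>::=<B> <D> s we get {s, v}. So FIRST(<S>) = {λ, s, v}.
FIRST(<K>): from <K>::=v <K> <B> we get {v}; from <K>::=<S> <S> v we get {s, v}; from <K>::=λ we get {λ}. So FIRST(<K>) = {λ, s, v}.
FIRST(<D>): from <D>::=s we get {s}; from <D>::=λ we get {λ}; from <D>::=<B> v we get {s, v}. So FIRST(<D>) = {λ, s, v}.
FIRST(<B>): from <B>::=v v <D> v we get {v}; from <B>::=<D> <B> <D> s we get {s, v}; from <B>::=<K> v we get {s, v}. So FIRST(<B>) = {s, v}.
FIRST(<S> <K> <D> <D>): take FIRST of each symbol in turn, carrying on past any symbol whose FIRST contains λ; result {λ, s, v}.

{λ, s, v}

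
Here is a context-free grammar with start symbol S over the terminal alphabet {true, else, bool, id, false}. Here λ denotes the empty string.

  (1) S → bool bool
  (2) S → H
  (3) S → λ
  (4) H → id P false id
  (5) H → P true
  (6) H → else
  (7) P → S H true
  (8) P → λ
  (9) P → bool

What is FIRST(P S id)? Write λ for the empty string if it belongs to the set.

{bool, else, id, true}

FIRST(S) = {λ, bool, else, id, true}  (via H)
FIRST(H) = {bool, else, id, true}  (via P true)
FIRST(P) = {λ, bool, else, id, true}  (via S H true)
FIRST(P S id): take FIRST of each symbol in turn, carrying on past any symbol whose FIRST contains λ; result {bool, else, id, true}.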